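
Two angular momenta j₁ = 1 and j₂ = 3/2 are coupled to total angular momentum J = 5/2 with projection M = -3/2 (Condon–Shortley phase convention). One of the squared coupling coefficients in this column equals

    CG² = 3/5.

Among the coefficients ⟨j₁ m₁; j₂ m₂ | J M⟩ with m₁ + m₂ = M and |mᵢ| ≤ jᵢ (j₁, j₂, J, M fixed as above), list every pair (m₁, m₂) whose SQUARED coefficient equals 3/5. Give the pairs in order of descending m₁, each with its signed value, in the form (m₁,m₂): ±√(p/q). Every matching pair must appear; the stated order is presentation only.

Admissible pairs with m₁+m₂ = M = -3/2: (-1,-1/2), (0,-3/2)
  (m₁,m₂)=(0,-3/2): CG² = 2/5, CG = +√(2/5)
  (m₁,m₂)=(-1,-1/2): CG² = 3/5, CG = +√(3/5)   ← matches the target
Pairs with CG² = 3/5: (-1,-1/2): +√(3/5)

(-1,-1/2): +√(3/5)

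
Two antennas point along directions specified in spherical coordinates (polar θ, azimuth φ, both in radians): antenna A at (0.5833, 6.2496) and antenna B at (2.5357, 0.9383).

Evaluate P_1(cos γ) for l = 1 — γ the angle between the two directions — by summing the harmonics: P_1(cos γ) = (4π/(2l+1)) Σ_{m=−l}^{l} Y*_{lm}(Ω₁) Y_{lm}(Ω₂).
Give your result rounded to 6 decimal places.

Term-by-term m-sum for l=1 (normalisation 4π/3 = 4.188790):
  [-1]  conj(Y_{1,-1})(Ω₁) = +0.190184-0.006390i ; Y_{1,-1}(Ω₂) = +0.116315-0.158696i ; Δ = +0.021107-0.030925i
  [+0]  conj(Y_{1,0})(Ω₁) = +0.407812-0.000000i ; Y_{1,0}(Ω₂) = -0.401628+0.000000i ; Δ = -0.163789+0.000000i
  [+1]  conj(Y_{1,1})(Ω₁) = -0.190184-0.006390i ; Y_{1,1}(Ω₂) = -0.116315-0.158696i ; Δ = +0.021107+0.030925i
Total Σ_m = -0.121574+0.000000i. Multiply by 4.188790: -0.509249+0.000000i. P_1(cos γ) = -0.509249

-0.509249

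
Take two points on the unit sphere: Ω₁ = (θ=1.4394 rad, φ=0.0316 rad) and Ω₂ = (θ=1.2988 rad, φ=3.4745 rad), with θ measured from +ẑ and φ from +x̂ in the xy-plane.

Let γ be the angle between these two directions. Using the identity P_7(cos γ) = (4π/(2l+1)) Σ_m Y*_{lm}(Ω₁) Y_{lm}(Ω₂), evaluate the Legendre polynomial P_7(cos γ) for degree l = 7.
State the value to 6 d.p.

0.410486

Summing Y*_{l m}(θ₁,φ₁)·Y_{l m}(θ₂,φ₂) over m ∈ [−7, 7]; prefactor 4π/(2·7+1) = 0.837758:
  m=-7: Y*=0.45917 + 0.10326j  Y=0.26491 + 0.27897j  product 0.09283 + 0.15545j
  m=-6: Y*=0.22855 + 0.04386j  Y=-0.16614 - 0.36549j  product -0.02194 - 0.09082j
  m=-5: Y*=-0.26957 - 0.04295j  Y=-0.00176 - 0.01870j  product -0.00033 + 0.00512j
  m=-4: Y*=-0.25585 - 0.03251j  Y=-0.08289 + 0.33996j  product 0.03226 - 0.08428j
  m=-3: Y*=0.20488 + 0.01948j  Y=0.05453 - 0.08468j  product 0.01282 - 0.01629j
  m=-2: Y*=0.26448 + 0.01674j  Y=0.23940 - 0.18804j  product 0.06646 - 0.04573j
  m=-1: Y*=-0.17888 - 0.00565j  Y=-0.13527 + 0.04677j  product 0.02446 - 0.00760j
  m=+0: Y*=-0.26656 + 0.00000j  Y=-0.28826 + 0.00000j  product 0.07684 + 0.00000j
  m=+1: Y*=0.17888 - 0.00565j  Y=0.13527 + 0.04677j  product 0.02446 + 0.00760j
  m=+2: Y*=0.26448 - 0.01674j  Y=0.23940 + 0.18804j  product 0.06646 + 0.04573j
  m=+3: Y*=-0.20488 + 0.01948j  Y=-0.05453 - 0.08468j  product 0.01282 + 0.01629j
  m=+4: Y*=-0.25585 + 0.03251j  Y=-0.08289 - 0.33996j  product 0.03226 + 0.08428j
  m=+5: Y*=0.26957 - 0.04295j  Y=0.00176 - 0.01870j  product -0.00033 - 0.00512j
  m=+6: Y*=0.22855 - 0.04386j  Y=-0.16614 + 0.36549j  product -0.02194 + 0.09082j
  m=+7: Y*=-0.45917 + 0.10326j  Y=-0.26491 + 0.27897j  product 0.09283 - 0.15545j
Σ over m = 0.48998 + 0.00000j; ×(4π/15) → 0.41049 + 0.00000j. Real part: 0.410486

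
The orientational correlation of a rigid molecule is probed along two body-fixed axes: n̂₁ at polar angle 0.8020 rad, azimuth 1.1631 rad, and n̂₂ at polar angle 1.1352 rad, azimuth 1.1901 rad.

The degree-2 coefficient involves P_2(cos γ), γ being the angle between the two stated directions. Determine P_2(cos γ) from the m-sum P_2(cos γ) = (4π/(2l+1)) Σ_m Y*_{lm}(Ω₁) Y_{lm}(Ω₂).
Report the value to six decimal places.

Addition theorem: P_2(cos γ) = (4π/5) Σ_m Y*_{lm}(Ω₁) Y_{lm}(Ω₂), m = −2…2:
  [-2]  conj(Y_{2,-2})(Ω₁) = -0.136807+0.145270i ; Y_{2,-2}(Ω₂) = -0.229831-0.219053i ; Δ = +0.063265-0.003420i
  [-1]  conj(Y_{2,-1})(Ω₁) = +0.153072+0.354418i ; Y_{2,-1}(Ω₂) = +0.109812-0.274379i ; Δ = +0.114054-0.003080i
  [+0]  conj(Y_{2,0})(Ω₁) = +0.141990-0.000000i ; Y_{2,0}(Ω₂) = -0.146932+0.000000i ; Δ = -0.020863+0.000000i
  [+1]  conj(Y_{2,1})(Ω₁) = -0.153072+0.354418i ; Y_{2,1}(Ω₂) = -0.109812-0.274379i ; Δ = +0.114054+0.003080i
  [+2]  conj(Y_{2,2})(Ω₁) = -0.136807-0.145270i ; Y_{2,2}(Ω₂) = -0.229831+0.219053i ; Δ = +0.063265+0.003420i
Total Σ_m = +0.333774+0.000000i. Multiply by 2.513274: +0.838866+0.000000i. P_2(cos γ) = 0.838866

0.838866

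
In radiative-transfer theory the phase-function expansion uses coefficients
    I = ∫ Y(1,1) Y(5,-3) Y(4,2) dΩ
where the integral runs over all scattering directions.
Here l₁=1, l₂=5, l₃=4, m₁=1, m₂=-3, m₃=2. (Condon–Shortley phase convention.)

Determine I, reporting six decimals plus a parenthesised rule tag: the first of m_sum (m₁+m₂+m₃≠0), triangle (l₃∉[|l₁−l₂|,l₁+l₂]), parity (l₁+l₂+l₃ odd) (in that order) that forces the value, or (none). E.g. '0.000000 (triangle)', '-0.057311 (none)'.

Checks pass: Σm=0; 10 even; l₃=4∈[4,6].
(2·1+1)(2·5+1)(2·4+1) = 297
Δ: 2! 0! 8! / 11! → 1/495
sum: t=1:−1/576 = -1/576
3j²(1 5 4; 0 0 0) = Δ·Π!·Σ² = 5/99  (sign -1)
sum: t=0:+1/2880 = 1/2880
3j²(1 5 4; 1 -3 2) = Δ·Π!·Σ² = 28/495  (sign +1)
combine: 4πI² = 297·5/99·28/495 = 28/33
take √, sign -1: I = -0.25984664
No selection rule forces the value: the integral is nonzero (none).

-0.259847 (none)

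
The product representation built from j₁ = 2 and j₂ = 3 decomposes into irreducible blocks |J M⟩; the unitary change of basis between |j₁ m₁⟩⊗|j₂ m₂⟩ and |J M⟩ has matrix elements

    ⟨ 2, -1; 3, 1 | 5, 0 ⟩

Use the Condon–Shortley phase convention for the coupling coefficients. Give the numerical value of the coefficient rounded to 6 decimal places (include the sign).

√[11·0!4!6!/11! · 1!3!4!2!5!5!] = √(138240/7)
  +(−1)^0/∏(0,0,3,4,1,2)! = 1/288  (running 1/288)
⟨..|..⟩ = √(138240/7)·(1/288) = +0.487950

+√(5/21) ≈ +0.487950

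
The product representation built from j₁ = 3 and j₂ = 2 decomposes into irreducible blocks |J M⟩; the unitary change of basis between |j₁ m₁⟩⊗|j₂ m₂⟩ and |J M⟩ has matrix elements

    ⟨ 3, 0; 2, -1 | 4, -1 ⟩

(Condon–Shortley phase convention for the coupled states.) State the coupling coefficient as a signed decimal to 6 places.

j₁+j₂−J=1  J+j₁−j₂=5  J−j₁+j₂=3  j₁+j₂+J+1=10
(j₁±m₁, j₂±m₂, J±M) = (3,3,1,3,3,5)
P² = 1944/7
sum k=0..1:
  [0] +1/24 = 1/24
  [1] −1/72 = -1/72
S = 1/36
C² = P²·S² = 3/14 ; C = +0.462910

+√(3/14) ≈ +0.462910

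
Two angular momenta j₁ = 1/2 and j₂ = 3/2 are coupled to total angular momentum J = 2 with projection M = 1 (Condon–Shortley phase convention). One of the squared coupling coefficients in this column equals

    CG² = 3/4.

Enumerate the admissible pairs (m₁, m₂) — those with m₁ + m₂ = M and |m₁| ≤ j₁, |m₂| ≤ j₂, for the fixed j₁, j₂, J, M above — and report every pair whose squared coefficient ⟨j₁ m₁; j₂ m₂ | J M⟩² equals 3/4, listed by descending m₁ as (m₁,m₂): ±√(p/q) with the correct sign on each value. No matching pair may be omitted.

Admissible pairs with m₁+m₂ = M = 1: (-1/2,3/2), (1/2,1/2)
  (m₁,m₂)=(1/2,1/2): CG² = 3/4, CG = +√(3/4)   ← matches the target
  (m₁,m₂)=(-1/2,3/2): CG² = 1/4, CG = +√(1/4)
Pairs with CG² = 3/4: (1/2,1/2): +√(3/4)

(1/2,1/2): +√(3/4)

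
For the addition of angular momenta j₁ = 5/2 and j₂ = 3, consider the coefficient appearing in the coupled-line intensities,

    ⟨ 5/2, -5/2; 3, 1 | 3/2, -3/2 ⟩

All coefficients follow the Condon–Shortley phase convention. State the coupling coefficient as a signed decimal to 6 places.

+√(1/14) ≈ +0.267261

j₁+j₂−J=4  J+j₁−j₂=1  J−j₁+j₂=2  j₁+j₂+J+1=8
(j₁±m₁, j₂±m₂, J±M) = (0,5,4,2,0,3)
P² = 1152/7
sum k=4..4:
  [4] +1/48 = 1/48
S = 1/48
C² = P²·S² = 1/14 ; C = +0.267261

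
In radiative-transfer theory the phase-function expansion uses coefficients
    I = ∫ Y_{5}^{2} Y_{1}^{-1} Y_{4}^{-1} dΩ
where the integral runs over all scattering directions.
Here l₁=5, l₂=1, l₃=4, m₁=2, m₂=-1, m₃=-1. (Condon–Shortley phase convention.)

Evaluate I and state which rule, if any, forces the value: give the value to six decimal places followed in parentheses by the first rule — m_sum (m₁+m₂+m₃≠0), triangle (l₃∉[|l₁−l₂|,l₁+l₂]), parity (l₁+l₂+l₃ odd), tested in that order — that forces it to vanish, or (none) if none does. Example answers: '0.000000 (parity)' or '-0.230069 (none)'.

0.225034 (none)

Checks pass: Σm=0; 10 even; l₃=4∈[4,6].
(2·5+1)(2·1+1)(2·4+1) = 297
Δ: 2! 8! 0! / 11! → 1/495
sum: t=1:−1/576 = -1/576
3j²(5 1 4; 0 0 0) = Δ·Π!·Σ² = 5/99  (sign -1)
sum: t=0:+1/1440 = 1/1440
3j²(5 1 4; 2 -1 -1) = Δ·Π!·Σ² = 7/165  (sign -1)
combine: 4πI² = 297·5/99·7/165 = 7/11
take √, sign +1: I = 0.22503380
No selection rule forces the value: the integral is nonzero (none).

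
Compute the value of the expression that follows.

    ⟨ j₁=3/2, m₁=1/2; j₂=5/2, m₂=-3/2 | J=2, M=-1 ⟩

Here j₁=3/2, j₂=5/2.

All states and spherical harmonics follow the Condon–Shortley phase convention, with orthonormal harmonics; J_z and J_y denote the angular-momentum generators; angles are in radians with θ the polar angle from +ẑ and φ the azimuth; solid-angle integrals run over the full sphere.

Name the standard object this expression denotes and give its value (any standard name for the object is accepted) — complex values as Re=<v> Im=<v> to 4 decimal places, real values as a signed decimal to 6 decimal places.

Clebsch–Gordan coefficient, +√(1/42) ≈ +0.154303

This is a Clebsch–Gordan (vector-coupling) coefficient.
triangle: 2!*1!*3!/7! = 12/5040
(j±m)!: 2!*1!*1!*4!*1!*3! = 288
prefactor² = (2J+1)*Δ*N² = 24/7
  k=0: +1/(0!*2!*1!*1!*0!*2!) = 1/4
  k=1: −1/(1!*1!*0!*0!*1!*3!) = -1/6
Σ = 1/12  ⇒  CG² = 24/7*(1/12)² = 1/42
CG = +√(1/42) = +0.154303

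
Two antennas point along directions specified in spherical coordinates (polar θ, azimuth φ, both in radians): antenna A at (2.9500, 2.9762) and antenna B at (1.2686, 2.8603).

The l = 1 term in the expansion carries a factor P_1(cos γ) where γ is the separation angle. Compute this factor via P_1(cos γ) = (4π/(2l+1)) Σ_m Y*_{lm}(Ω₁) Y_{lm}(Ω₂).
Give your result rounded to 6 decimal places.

Addition theorem: P_1(cos γ) = (4π/3) Σ_m Y*_{lm}(Ω₁) Y_{lm}(Ω₂), m = −1…1:
  [-1]  conj(Y_{1,-1})(Ω₁) = (-0.064892, 0.010832) ; Y_{1,-1}(Ω₂) = (-0.316875, -0.091562) ; Δ = (0.021554, 0.002509)
  [+0]  conj(Y_{1,0})(Ω₁) = (-0.479662, -0.000000) ; Y_{1,0}(Ω₂) = (0.145417, 0.000000) ; Δ = (-0.069751, -0.000000)
  [+1]  conj(Y_{1,1})(Ω₁) = (0.064892, 0.010832) ; Y_{1,1}(Ω₂) = (0.316875, -0.091562) ; Δ = (0.021554, -0.002509)
Σ over m = (-0.026642, 0.000000); ×(4π/3) → (-0.111598, 0.000000). Real part: -0.111598

-0.111598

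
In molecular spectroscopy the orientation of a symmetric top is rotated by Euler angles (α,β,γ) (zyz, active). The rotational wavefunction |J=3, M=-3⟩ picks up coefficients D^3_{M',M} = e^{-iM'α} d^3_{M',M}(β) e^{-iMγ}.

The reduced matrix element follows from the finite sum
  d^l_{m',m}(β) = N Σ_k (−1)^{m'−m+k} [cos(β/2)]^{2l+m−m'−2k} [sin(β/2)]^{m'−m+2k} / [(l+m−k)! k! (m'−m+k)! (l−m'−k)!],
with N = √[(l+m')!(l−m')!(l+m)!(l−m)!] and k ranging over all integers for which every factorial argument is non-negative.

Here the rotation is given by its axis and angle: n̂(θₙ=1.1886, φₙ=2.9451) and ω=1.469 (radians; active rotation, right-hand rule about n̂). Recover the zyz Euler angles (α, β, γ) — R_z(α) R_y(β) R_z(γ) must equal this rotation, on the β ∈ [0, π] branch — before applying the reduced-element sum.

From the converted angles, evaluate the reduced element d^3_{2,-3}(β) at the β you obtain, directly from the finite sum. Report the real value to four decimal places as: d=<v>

Axis–angle → zyz. n̂ = (sinθₙcosφₙ, sinθₙsinφₙ, cosθₙ) = (-0.909993, +0.181144, +0.372959), ω = 1.4690.
R = I cosω + sinω [n̂]ₓ + (1−cosω) n̂n̂ᵀ gives
  R = [+0.845558, -0.519118, -0.124695; +0.222939, +0.131099, +0.965977; -0.485108, -0.844589, +0.226584]
β = atan2(√(R₁₃²+R₂₃²), R₃₃) = 1.342227; α = atan2(R₂₃, R₁₃) mod 2π = 1.699173; γ = atan2(R₃₂, −R₃₁) mod 2π = 5.233751
d^3_{2,-3}(β=1.3422) via the finite sum:
Half-angle: c=0.783130, s=0.621859. N=√(120·1·1·720)=293.938769
Admissible k: 0..0 (factorial args all ≥0)
  k=0: (−1)^5·293.9388/(120)·0.7831^1·0.6219^5 = -0.178389
d^3_{2,-3}(1.3422) = -0.178389

d=-0.1784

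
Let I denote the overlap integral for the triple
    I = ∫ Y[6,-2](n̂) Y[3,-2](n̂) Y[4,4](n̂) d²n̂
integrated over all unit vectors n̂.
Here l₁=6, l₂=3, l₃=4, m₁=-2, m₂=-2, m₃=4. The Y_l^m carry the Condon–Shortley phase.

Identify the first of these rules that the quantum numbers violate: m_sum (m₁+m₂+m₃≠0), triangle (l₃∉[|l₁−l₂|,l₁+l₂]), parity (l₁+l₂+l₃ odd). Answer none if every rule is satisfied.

parity

Σmᵢ = 0  ✓
l₃∈[|l₁−l₂|,l₁+l₂]=[3,9], have l₃=4  ✓
Σlᵢ = 13 ⇒ odd  ✗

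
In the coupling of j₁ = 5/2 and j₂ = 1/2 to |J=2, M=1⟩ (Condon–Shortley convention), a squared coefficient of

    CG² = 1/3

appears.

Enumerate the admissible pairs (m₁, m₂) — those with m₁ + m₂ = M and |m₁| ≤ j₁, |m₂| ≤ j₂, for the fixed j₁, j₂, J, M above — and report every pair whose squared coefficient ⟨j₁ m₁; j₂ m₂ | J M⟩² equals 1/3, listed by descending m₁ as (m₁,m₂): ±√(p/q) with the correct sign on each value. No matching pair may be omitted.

Admissible pairs with m₁+m₂ = M = 1: (1/2,1/2), (3/2,-1/2)
  (m₁,m₂)=(3/2,-1/2): CG² = 2/3, CG = +√(2/3)
  (m₁,m₂)=(1/2,1/2): CG² = 1/3, CG = −√(1/3)   ← matches the target
Pairs with CG² = 1/3: (1/2,1/2): −√(1/3)

(1/2,1/2): −√(1/3)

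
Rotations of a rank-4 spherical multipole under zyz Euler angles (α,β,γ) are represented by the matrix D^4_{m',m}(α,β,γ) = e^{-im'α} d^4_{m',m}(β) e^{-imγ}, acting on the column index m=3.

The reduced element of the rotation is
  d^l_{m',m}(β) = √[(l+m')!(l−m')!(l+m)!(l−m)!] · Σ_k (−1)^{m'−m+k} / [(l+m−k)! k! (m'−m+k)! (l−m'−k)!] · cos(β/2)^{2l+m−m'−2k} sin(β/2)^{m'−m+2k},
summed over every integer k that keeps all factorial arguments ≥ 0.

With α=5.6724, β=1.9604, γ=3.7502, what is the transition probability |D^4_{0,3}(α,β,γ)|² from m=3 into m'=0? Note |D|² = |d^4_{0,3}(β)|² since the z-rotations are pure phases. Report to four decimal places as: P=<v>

P=0.1978

Split into d^4_{0,3}(β=1.9604) × two z-phases.
With c≡cos(β/2)=0.556856 and s≡sin(β/2)=0.830609, N=[24·24·5040·1]^{1/2}=1703.830978
k∈{3,4} keeps every argument non-negative
  k=3: (−1)^0·1703.8310/(144)·0.5569^5·0.8306^3 = +0.363053
  k=4: (−1)^1·1703.8310/(144)·0.5569^3·0.8306^5 = -0.807749
d^4_{0,3}(1.9604) = +0.363053 -0.807749 = -0.444696
|D^4_{0,3}|² = |d^4_{0,3}(β)|² = (-0.444696)² = 0.197754 (the z-rotation phases have unit modulus)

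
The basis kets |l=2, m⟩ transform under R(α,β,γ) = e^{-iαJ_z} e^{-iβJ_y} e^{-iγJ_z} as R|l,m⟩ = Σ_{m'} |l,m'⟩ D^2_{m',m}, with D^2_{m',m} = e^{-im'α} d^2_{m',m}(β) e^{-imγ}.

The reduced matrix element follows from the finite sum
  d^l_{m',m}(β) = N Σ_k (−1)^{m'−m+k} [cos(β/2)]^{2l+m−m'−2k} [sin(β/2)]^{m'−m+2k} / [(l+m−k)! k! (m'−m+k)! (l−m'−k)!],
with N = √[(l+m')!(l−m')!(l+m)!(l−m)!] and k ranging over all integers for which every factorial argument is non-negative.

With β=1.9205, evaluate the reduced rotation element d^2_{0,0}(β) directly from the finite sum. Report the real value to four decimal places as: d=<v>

d^2_{0,0}(β=1.9205) via the finite sum:
Half-angle: c=0.573315, s=0.819335. N=√(2·2·2·2)=4.000000
Admissible k: 0..2 (factorial args all ≥0)
  k=0: (−1)^0·4.0000/(4)·0.5733^4·0.8193^0 = +0.108037
  k=1: (−1)^1·4.0000/(1)·0.5733^2·0.8193^2 = -0.882612
  k=2: (−1)^2·4.0000/(4)·0.5733^0·0.8193^4 = +0.450657
d^2_{0,0}(1.9205) = +0.108037 -0.882612 +0.450657 = -0.323918

d=-0.3239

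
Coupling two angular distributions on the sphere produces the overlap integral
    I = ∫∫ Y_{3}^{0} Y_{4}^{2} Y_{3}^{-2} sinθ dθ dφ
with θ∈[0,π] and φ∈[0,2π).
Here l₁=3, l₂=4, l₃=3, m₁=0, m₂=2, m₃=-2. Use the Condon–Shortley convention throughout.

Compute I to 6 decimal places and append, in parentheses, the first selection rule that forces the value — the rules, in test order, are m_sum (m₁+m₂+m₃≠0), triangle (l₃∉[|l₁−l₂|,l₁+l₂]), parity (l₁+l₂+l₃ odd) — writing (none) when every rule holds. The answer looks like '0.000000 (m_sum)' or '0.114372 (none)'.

-0.044418 (none)

m-sum 0 ✓  L=10 even ✓  1≤3≤7 ✓
Π(2lᵢ+1) = 7×9×7 = 441
triangle coeff Δ(3,4,3) = 1/34650
Σ_t [1,3]: t=1:−1/72 t=2:+1/16 t=3:−1/72 = 5/144
(3j)²=2/77 [(3 4 3; 0 0 0)], sign=-1
Σ_t [2,3]: t=2:+1/96 t=3:−1/72 = -1/288
(3j)²=1/462 [(3 4 3; 0 2 -2)], sign=+1
⇒ 4πI² = 3/121
I = (-1)√(3/121/(4π)) = -0.04441841
No selection rule forces the value: the integral is nonzero (none).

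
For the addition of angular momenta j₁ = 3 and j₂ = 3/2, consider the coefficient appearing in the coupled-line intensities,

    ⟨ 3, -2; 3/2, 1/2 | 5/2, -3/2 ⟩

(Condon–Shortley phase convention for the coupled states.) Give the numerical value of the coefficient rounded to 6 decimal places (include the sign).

triangle: 2!×4!×1!/8! = 48/40320
(j±m)!: 1!×5!×2!×1!×1!×4! = 5760
prefactor² = (2J+1)×Δ×N² = 288/7
  k=1: −1/(1!×1!×4!×1!×0!×0!) = -1/24
  k=2: +1/(2!×0!×3!×0!×1!×1!) = 1/12
Σ = 1/24  ⇒  CG² = 288/7×(1/24)² = 1/14
CG = +√(1/14) = +0.267261

+√(1/14) = +0.267261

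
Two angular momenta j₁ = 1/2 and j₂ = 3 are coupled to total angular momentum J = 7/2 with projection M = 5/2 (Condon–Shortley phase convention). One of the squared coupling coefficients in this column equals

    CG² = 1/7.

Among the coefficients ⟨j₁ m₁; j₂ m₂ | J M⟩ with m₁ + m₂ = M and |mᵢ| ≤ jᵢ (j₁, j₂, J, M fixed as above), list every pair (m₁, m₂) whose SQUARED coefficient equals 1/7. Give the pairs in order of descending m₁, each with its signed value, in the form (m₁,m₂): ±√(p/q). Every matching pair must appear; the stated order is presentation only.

Admissible pairs with m₁+m₂ = M = 5/2: (-1/2,3), (1/2,2)
  (m₁,m₂)=(1/2,2): CG² = 6/7, CG = +√(6/7)
  (m₁,m₂)=(-1/2,3): CG² = 1/7, CG = +√(1/7)   ← matches the target
Pairs with CG² = 1/7: (-1/2,3): +√(1/7)

(-1/2,3): +√(1/7)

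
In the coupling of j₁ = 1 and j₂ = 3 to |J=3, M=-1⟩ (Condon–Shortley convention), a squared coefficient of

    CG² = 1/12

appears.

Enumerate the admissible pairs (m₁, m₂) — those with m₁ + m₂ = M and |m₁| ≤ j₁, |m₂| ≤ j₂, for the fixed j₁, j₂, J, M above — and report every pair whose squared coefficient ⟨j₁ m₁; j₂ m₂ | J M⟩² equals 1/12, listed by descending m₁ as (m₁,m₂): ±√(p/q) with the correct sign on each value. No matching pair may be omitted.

(0,-1): +√(1/12)

Admissible pairs with m₁+m₂ = M = -1: (-1,0), (0,-1), (1,-2)
  (m₁,m₂)=(1,-2): CG² = 5/12, CG = +√(5/12)
  (m₁,m₂)=(0,-1): CG² = 1/12, CG = +√(1/12)   ← matches the target
  (m₁,m₂)=(-1,0): CG² = 1/2, CG = −√(1/2)
Pairs with CG² = 1/12: (0,-1): +√(1/12)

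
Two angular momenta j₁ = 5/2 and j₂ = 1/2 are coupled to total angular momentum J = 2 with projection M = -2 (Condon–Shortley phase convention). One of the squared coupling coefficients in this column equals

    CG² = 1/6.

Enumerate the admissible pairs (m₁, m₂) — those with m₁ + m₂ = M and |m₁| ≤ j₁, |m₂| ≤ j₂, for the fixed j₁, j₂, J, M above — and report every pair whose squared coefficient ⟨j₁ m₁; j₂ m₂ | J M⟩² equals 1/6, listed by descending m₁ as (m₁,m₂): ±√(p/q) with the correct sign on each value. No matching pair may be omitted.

(-3/2,-1/2): +√(1/6)

Admissible pairs with m₁+m₂ = M = -2: (-5/2,1/2), (-3/2,-1/2)
  (m₁,m₂)=(-3/2,-1/2): CG² = 1/6, CG = +√(1/6)   ← matches the target
  (m₁,m₂)=(-5/2,1/2): CG² = 5/6, CG = −√(5/6)
Pairs with CG² = 1/6: (-3/2,-1/2): +√(1/6)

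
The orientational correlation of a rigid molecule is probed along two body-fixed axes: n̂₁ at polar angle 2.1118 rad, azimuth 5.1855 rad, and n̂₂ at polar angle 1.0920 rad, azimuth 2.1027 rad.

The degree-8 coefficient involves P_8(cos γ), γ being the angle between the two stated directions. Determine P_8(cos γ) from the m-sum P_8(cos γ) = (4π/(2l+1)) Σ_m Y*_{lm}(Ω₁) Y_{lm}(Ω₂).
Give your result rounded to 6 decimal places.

0.886330

Addition theorem: P_8(cos γ) = (4π/17) Σ_m Y*_{lm}(Ω₁) Y_{lm}(Ω₂), m = −8…8:
  m=-8: Y*=-0.120213-0.090121i  Y=-0.087608+0.178096i  product +0.026582-0.013514i
  m=-7: Y*=-0.061151+0.355845i  Y=-0.226440-0.344318i  product +0.136371-0.059522i
  m=-6: Y*=+0.424493-0.132673i  Y=+0.401332-0.020015i  product +0.167707-0.061742i
  m=-5: Y*=-0.132810-0.135320i  Y=-0.017584+0.033606i  product +0.006883-0.002084i
  m=-4: Y*=+0.076418-0.229332i  Y=+0.176425+0.283402i  product +0.078475-0.018803i
  m=-3: Y*=-0.322766+0.049265i  Y=-0.214211+0.005338i  product +0.068877-0.012276i
  m=-2: Y*=-0.050057-0.069443i  Y=-0.114661+0.206442i  product +0.020076-0.002372i
  m=-1: Y*=-0.155665+0.304101i  Y=-0.135248-0.229827i  product +0.090944-0.005353i
  m=+0: Y*=-0.036029-0.000000i  Y=-0.200218+0.000000i  product +0.007214+0.000000i
  m=+1: Y*=+0.155665+0.304101i  Y=+0.135248-0.229827i  product +0.090944+0.005353i
  m=+2: Y*=-0.050057+0.069443i  Y=-0.114661-0.206442i  product +0.020076+0.002372i
  m=+3: Y*=+0.322766+0.049265i  Y=+0.214211+0.005338i  product +0.068877+0.012276i
  m=+4: Y*=+0.076418+0.229332i  Y=+0.176425-0.283402i  product +0.078475+0.018803i
  m=+5: Y*=+0.132810-0.135320i  Y=+0.017584+0.033606i  product +0.006883+0.002084i
  m=+6: Y*=+0.424493+0.132673i  Y=+0.401332+0.020015i  product +0.167707+0.061742i
  m=+7: Y*=+0.061151+0.355845i  Y=+0.226440-0.344318i  product +0.136371+0.059522i
  m=+8: Y*=-0.120213+0.090121i  Y=-0.087608-0.178096i  product +0.026582+0.013514i
Σ over m = +1.199042-0.000000i; ×(4π/17) → +0.886330-0.000000i. Real part: 0.886330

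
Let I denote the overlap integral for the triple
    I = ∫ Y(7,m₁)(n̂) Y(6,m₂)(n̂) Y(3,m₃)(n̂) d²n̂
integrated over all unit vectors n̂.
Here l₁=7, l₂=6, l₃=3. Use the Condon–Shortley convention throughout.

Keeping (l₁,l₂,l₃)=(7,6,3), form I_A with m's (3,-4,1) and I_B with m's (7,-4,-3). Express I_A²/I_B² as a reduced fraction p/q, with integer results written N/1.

Same 7,6,3: normalisation and zero-m 3j drop out of the ratio.
A: Δ: 10! 4! 2! / 17! → 1/2042040; sum: t=0:+1/174182400 t=1:−1/2177280 t=2:+1/645120 = 191/174182400; 3j²(7 6 3; 3 -4 1) = Δ·Π!·Σ² = 36481/2042040  (sign +1)
B: Δ: 10! 4! 2! / 17! → 1/2042040; sum: t=0:+1/174182400 = 1/174182400; 3j²(7 6 3; 7 -4 -3) = Δ·Π!·Σ² = 1/136  (sign +1)
I_A²/I_B² = (36481/2042040)/(1/136) = 36481/15015

36481/15015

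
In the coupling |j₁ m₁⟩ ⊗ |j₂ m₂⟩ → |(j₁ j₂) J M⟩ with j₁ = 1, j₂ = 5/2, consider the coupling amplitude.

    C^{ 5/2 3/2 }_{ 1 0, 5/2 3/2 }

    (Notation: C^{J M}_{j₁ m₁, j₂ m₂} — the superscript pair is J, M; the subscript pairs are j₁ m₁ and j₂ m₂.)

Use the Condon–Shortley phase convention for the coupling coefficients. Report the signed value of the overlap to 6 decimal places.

−√(9/35) ≈ -0.507093

j₁+j₂−J=1  J+j₁−j₂=1  J−j₁+j₂=4  j₁+j₂+J+1=7
(j₁±m₁, j₂±m₂, J±M) = (1,1,4,1,4,1)
P² = 576/35
sum k=0..1:
  [0] +1/24 = 1/24
  [1] −1/6 = -1/6
S = -1/8
C² = P²·S² = 9/35 ; C = -0.507093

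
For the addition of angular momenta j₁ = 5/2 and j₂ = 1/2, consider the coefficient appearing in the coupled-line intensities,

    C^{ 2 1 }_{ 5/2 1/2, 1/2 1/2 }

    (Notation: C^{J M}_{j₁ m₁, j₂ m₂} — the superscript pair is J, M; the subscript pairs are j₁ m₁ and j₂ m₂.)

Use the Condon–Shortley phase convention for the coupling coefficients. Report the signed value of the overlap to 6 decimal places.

-0.577350  (= −√(1/3))

triangle: 1!×4!×0!/6! = 24/720
(j±m)!: 3!×2!×1!×0!×3!×1! = 72
prefactor² = (2J+1)×Δ×N² = 12
  k=1: −1/(1!×0!×1!×0!×3!×0!) = -1/6
Σ = -1/6  ⇒  CG² = 12×(-1/6)² = 1/3
CG = −√(1/3) = -0.577350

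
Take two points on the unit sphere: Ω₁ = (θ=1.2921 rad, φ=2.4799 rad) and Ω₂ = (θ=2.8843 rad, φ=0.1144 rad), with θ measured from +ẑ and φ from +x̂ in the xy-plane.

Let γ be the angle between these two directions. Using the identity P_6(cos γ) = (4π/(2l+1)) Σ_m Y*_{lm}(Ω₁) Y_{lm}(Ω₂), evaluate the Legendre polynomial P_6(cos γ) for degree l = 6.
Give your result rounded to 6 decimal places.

Summing Y*_{l m}(θ₁,φ₁)·Y_{l m}(θ₂,φ₂) over m ∈ [−6, 6]; prefactor 4π/(2·6+1) = 0.966644:
  m=-6: (-0.25787 + 0.28115j) × (0.00010 - 0.00008j) = -0.00000 + 0.00005j  (running Σ = -0.00000 + 0.00005j)
  m=-5: (0.37290 - 0.06281j) × (-0.00145 + 0.00093j) = -0.00048 + 0.00044j  (running Σ = -0.00049 + 0.00049j)
  m=-4: (0.04493 + 0.02425j) × (0.01246 - 0.00614j) = 0.00071 + 0.00003j  (running Σ = 0.00022 + 0.00052j)
  m=-3: (-0.13894 - 0.31597j) × (-0.07123 + 0.02545j) = 0.01794 + 0.01897j  (running Σ = 0.01816 + 0.01949j)
  m=-2: (-0.01277 + 0.05057j) × (0.26764 - 0.06233j) = -0.00027 + 0.01433j  (running Σ = 0.01790 + 0.03382j)
  m=-1: (-0.25090 + 0.19541j) × (-0.58491 + 0.06721j) = 0.13362 - 0.13116j  (running Σ = 0.15152 - 0.09734j)
  m=0: (0.07898 + 0.00000j) × (0.42235 + 0.00000j) = 0.03336 + 0.00000j  (running Σ = 0.18487 - 0.09734j)
  m=1: (0.25090 + 0.19541j) × (0.58491 + 0.06721j) = 0.13362 + 0.13116j  (running Σ = 0.31849 + 0.03382j)
  m=2: (-0.01277 - 0.05057j) × (0.26764 + 0.06233j) = -0.00027 - 0.01433j  (running Σ = 0.31823 + 0.01949j)
  m=3: (0.13894 - 0.31597j) × (0.07123 + 0.02545j) = 0.01794 - 0.01897j  (running Σ = 0.33617 + 0.00052j)
  m=4: (0.04493 - 0.02425j) × (0.01246 + 0.00614j) = 0.00071 - 0.00003j  (running Σ = 0.33688 + 0.00049j)
  m=5: (-0.37290 - 0.06281j) × (0.00145 + 0.00093j) = -0.00048 - 0.00044j  (running Σ = 0.33639 + 0.00005j)
  m=6: (-0.25787 - 0.28115j) × (0.00010 + 0.00008j) = -0.00000 - 0.00005j  (running Σ = 0.33639 - 0.00000j)
Σ over m = 0.33639 - 0.00000j; ×(4π/13) → 0.32517 - 0.00000j. Real part: 0.325170

0.325170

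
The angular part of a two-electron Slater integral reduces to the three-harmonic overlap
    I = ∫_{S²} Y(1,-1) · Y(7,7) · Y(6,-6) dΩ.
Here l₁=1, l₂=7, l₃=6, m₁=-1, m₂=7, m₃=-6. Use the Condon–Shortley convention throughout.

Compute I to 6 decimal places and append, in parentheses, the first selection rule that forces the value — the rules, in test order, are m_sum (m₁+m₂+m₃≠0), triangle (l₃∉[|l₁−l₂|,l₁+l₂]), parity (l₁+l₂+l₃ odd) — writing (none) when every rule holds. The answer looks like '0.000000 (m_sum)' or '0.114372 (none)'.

m-sum 0 ✓  L=14 even ✓  6≤6≤8 ✓
Π(2lᵢ+1) = 3×15×13 = 585
triangle coeff Δ(1,7,6) = 1/1365
Σ_t [1,1]: t=1:−1/518400 = -1/518400
(3j)²=7/195 [(1 7 6; 0 0 0)], sign=-1
Σ_t [2,2]: t=2:+1/958003200 = 1/958003200
(3j)²=1/15 [(1 7 6; -1 7 -6)], sign=+1
⇒ 4πI² = 7/5
I = (-1)√(7/5/(4π)) = -0.33377906
No selection rule forces the value: the integral is nonzero (none).

-0.333779 (none)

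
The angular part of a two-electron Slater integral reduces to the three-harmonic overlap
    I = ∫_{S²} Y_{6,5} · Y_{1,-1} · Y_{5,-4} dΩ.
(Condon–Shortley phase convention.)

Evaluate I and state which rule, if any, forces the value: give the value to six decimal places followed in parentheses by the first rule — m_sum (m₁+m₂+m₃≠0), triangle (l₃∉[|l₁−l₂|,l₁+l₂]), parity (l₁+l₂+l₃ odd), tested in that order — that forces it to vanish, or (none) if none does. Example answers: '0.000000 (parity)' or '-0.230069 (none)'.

-0.303018 (none)

Rules hold: Σm=0, L=12 even, 5≤5≤7.
N = 13·3·11 = 429
Δ = 2!·10!·0!/13! = 1/858
Racah Σ t=1..1: t=1:−1/14400 = -1/14400
⇒ 3j(6 1 5; 0 0 0)² = 6/143, sgn +1
Racah Σ t=0..0: t=0:+1/725760 = 1/725760
⇒ 3j(6 1 5; 5 -1 -4)² = 5/78, sgn -1
4πI² = N·(3j₀)²·(3jₘ)² = 15/13
I = -1·√(1.15385/4π) = -0.30301841
No selection rule forces the value: the integral is nonzero (none).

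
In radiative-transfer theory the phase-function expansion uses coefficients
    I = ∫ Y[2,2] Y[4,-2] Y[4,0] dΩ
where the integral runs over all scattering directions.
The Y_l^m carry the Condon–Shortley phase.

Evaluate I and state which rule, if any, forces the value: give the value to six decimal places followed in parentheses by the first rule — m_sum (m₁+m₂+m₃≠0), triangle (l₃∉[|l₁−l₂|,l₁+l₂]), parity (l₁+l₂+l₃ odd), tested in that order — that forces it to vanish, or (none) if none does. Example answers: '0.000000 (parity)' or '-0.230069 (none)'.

-0.190365 (none)

m-sum 0 ✓  L=10 even ✓  2≤4≤6 ✓
Π(2lᵢ+1) = 5×9×9 = 405
triangle coeff Δ(2,4,4) = 1/13860
Σ_t [0,2]: t=0:+1/192 t=1:−1/36 t=2:+1/192 = -5/288
(3j)²=20/693 [(2 4 4; 0 0 0)], sign=-1
Σ_t [0,0]: t=0:+1/192 = 1/192
(3j)²=3/77 [(2 4 4; 2 -2 0)], sign=+1
⇒ 4πI² = 2700/5929
I = (-1)√(2700/5929/(4π)) = -0.19036462
No selection rule forces the value: the integral is nonzero (none).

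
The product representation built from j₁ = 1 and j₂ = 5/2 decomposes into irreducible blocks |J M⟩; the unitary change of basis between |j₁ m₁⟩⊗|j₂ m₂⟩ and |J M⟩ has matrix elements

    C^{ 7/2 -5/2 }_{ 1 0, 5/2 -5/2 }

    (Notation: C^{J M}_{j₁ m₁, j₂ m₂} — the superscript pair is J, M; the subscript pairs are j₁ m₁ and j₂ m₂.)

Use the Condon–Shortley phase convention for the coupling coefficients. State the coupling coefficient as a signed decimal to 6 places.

j₁+j₂−J=0  J+j₁−j₂=2  J−j₁+j₂=5  j₁+j₂+J+1=8
(j₁±m₁, j₂±m₂, J±M) = (1,1,0,5,1,6)
P² = 28800/7
sum k=0..0:
  [0] +1/120 = 1/120
S = 1/120
C² = P²·S² = 2/7 ; C = +0.534522

+0.534522  (= +√(2/7))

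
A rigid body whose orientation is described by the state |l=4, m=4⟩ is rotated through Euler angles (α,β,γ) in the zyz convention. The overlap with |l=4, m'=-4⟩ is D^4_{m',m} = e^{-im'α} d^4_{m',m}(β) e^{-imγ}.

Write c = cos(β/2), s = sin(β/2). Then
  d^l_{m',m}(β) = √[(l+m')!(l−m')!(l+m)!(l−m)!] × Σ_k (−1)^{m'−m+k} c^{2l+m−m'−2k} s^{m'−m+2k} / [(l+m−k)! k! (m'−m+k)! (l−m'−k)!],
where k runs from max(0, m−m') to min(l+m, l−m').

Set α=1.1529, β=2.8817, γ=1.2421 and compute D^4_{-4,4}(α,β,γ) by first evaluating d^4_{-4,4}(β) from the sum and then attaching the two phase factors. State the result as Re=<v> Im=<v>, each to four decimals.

Re=0.8757 Im=-0.3264

Split into d^4_{-4,4}(β=2.8817) × two z-phases.
c=cos(2.881700/2)=0.129581, s=sin(2.881700/2)=0.991569; N=√[1·40320·40320·1]=40320.000000
k: max(0,(4)−(-4))=8 … min(4+(4),4−(-4))=8
  k=8: (−1)^0·40320.0000/(40320)·0.1296^0·0.9916^8 = +0.934508
d^4_{-4,4}(2.8817) = +0.934508
Attach z-rotation phases: D = e^{-i(-4)(1.1529)}·(+0.934508)·e^{-i(4)(1.2421)} = +0.875652-0.326403i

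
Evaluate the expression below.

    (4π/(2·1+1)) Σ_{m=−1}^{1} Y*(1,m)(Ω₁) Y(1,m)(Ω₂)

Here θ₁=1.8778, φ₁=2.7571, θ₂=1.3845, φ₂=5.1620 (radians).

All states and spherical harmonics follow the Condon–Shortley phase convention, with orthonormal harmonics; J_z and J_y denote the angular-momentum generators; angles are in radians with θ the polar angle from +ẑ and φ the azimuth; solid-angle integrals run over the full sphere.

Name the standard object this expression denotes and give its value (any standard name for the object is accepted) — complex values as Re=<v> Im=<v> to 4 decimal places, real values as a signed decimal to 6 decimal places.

Legendre polynomial (addition theorem), -0.749820

This sum is the spherical-harmonic addition theorem: it equals the Legendre polynomial P_l(cos γ) of the angle γ between the two directions.
Addition theorem: P_1(cos γ) = (4π/3) Σ_m Y*_{lm}(Ω₁) Y_{lm}(Ω₂), m = −1…1:
  term(m=-1) = -0.082822-0.075123i   from Y*(Ω₁)=-0.305295+0.123532i, Y(Ω₂)=+0.147559+0.305774i
  term(m=+0) = -0.013363-0.000000i   from Y*(Ω₁)=-0.147658-0.000000i, Y(Ω₂)=+0.090499+0.000000i
  term(m=+1) = -0.082822+0.075123i   from Y*(Ω₁)=+0.305295+0.123532i, Y(Ω₂)=-0.147559+0.305774i
Accumulated sum -0.179006+0.000000i; after 4π/(2l+1) scaling, -0.749820+0.000000i ⇒ P_1 = -0.749820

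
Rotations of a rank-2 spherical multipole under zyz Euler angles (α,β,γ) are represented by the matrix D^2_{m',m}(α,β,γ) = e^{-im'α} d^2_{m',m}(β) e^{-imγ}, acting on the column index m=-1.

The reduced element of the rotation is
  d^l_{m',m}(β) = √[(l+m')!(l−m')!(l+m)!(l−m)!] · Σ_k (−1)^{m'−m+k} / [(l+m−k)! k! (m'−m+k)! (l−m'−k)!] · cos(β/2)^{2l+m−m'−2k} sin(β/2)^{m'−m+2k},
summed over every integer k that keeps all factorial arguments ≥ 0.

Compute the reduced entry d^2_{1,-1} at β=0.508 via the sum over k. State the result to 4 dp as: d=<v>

d^2_{1,-1}(β=0.5080) via the finite sum:
c=cos(0.508000/2)=0.967915, s=sin(0.508000/2)=0.251278; N=√[6·1·1·6]=6.000000
Admissible k: 0..1 (factorial args all ≥0)
  k=0: (−1)^2·6.0000/(2)·0.9679^2·0.2513^2 = +0.177461
  k=1: (−1)^3·6.0000/(6)·0.9679^0·0.2513^4 = -0.003987
d^2_{1,-1}(0.5080) = +0.177461 -0.003987 = +0.173474

d=0.1735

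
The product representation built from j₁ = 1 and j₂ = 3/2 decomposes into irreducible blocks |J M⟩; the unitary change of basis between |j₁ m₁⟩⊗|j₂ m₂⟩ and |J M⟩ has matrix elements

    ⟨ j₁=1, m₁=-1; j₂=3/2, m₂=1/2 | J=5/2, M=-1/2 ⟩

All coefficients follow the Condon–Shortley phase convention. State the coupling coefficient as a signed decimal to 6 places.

+√(3/10) = +0.547723

triangle: 0!×2!×3!/6! = 12/720
(j±m)!: 0!×2!×2!×1!×2!×3! = 48
prefactor² = (2J+1)×Δ×N² = 24/5
  k=0: +1/(0!×0!×2!×2!×0!×1!) = 1/4
Σ = 1/4  ⇒  CG² = 24/5×(1/4)² = 3/10
CG = +√(3/10) = +0.547723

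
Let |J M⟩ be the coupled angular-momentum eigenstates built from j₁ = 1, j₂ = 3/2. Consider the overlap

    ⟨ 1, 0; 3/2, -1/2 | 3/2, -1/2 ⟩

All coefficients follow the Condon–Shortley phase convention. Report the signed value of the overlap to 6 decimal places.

+0.258199

√[4·1!1!2!/5! · 1!1!1!2!1!2!] = √(4/15)
  +(−1)^0/∏(0,1,1,1,0,1)! = 1  (running 1)
  +(−1)^1/∏(1,0,0,0,1,2)! = -1/2  (running 1/2)
⟨..|..⟩ = √(4/15)·(1/2) = +0.258199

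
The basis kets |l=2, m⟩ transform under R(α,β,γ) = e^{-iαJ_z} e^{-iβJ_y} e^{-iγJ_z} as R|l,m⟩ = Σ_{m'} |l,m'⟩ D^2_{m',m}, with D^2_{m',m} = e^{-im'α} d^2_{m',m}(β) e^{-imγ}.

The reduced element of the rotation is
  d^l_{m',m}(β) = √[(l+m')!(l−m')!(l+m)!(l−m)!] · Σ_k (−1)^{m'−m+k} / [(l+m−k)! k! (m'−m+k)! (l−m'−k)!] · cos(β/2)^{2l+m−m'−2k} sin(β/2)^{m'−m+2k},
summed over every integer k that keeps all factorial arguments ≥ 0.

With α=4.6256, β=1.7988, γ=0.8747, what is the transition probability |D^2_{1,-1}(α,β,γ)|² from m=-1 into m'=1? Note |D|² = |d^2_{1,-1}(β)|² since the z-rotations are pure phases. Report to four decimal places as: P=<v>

Split into d^2_{1,-1}(β=1.7988) × two z-phases.
With c≡cos(β/2)=0.622080 and s≡sin(β/2)=0.782954, N=[6·1·1·6]^{1/2}=6.000000
k: max(0,(-1)−(1))=0 … min(2+(-1),2−(1))=1
  k=0: (−1)^2·6.0000/(2)·0.6221^2·0.7830^2 = +0.711682
  k=1: (−1)^3·6.0000/(6)·0.6221^0·0.7830^4 = -0.375789
d^2_{1,-1}(1.7988) = +0.711682 -0.375789 = +0.335892
|D^2_{1,-1}|² = |d^2_{1,-1}(β)|² = (+0.335892)² = 0.112824 (the z-rotation phases have unit modulus)

P=0.1128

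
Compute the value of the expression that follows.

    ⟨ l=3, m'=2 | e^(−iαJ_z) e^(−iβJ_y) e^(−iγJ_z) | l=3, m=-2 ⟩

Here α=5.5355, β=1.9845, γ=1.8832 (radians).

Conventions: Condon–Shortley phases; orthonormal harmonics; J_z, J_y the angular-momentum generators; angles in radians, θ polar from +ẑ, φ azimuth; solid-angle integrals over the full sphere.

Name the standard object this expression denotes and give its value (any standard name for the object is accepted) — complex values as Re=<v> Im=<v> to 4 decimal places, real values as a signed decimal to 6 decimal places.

This is a Wigner D-matrix element — the rotation-matrix element ⟨l m'| R(α,β,γ) |l m⟩ in the angular-momentum basis.
First d^3_{2,-2}(β=1.9845), then the phase factors e^{-i(2)α} and e^{-i(-2)γ}:
Half-angle: c=0.546807, s=0.837258. N=√(120·1·1·120)=120.000000
k: max(0,(-2)−(2))=0 … min(3+(-2),3−(2))=1
  k=0: (−1)^4·120.0000/(24)·0.5468^2·0.8373^4 = +0.734644
  k=1: (−1)^5·120.0000/(120)·0.5468^0·0.8373^6 = -0.344475
d^3_{2,-2}(1.9845) = +0.734644 -0.344475 = +0.390169
Attach z-rotation phases: D = e^{-i(2)(5.5355)}·(+0.390169)·e^{-i(-2)(1.8832)} = +0.203731-0.332755i

Wigner D-matrix element, Re=0.2037 Im=-0.3328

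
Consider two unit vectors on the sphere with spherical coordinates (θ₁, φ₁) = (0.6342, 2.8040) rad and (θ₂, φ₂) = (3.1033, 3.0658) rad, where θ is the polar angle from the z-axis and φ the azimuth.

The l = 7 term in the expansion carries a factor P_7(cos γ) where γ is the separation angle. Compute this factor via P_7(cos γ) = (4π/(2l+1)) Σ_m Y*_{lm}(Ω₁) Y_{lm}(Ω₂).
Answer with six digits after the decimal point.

Expand P_7 via completeness: Σ_{m} conj(Y_{7,m}) at Ω₁ times Y_{7,m} at Ω₂ —
  m=-7: (+0.009130+0.009004i) × (-0.000000-0.000000i) = -0.000000-0.000000i  (running Σ = -0.000000-0.000000i)
  m=-6: (-0.028651-0.058599i) × (-0.000000-0.000000i) = +0.000000+0.000000i  (running Σ = -0.000000+0.000000i)
  m=-5: (+0.023296+0.197917i) × (-0.000000-0.000000i) = +0.000000-0.000000i  (running Σ = +0.000000-0.000000i)
  m=-4: (+0.086607-0.386523i) × (-0.000015-0.000005i) = -0.000003+0.000005i  (running Σ = -0.000003+0.000005i)
  m=-3: (-0.248447+0.398029i) × (-0.000482-0.000111i) = +0.000164-0.000164i  (running Σ = +0.000161-0.000159i)
  m=-2: (+0.132449-0.106056i) × (-0.010814-0.001652i) = -0.001608+0.000928i  (running Σ = -0.001447+0.000769i)
  m=-1: (+0.307531-0.107953i) × (-0.154511-0.011733i) = -0.048783+0.013072i  (running Σ = -0.050230+0.013841i)
  m=0: (-0.285043-0.000000i) × (-1.070233+0.000000i) = +0.305063+0.000000i  (running Σ = +0.254833+0.013841i)
  m=1: (-0.307531-0.107953i) × (+0.154511-0.011733i) = -0.048783-0.013072i  (running Σ = +0.206049+0.000769i)
  m=2: (+0.132449+0.106056i) × (-0.010814+0.001652i) = -0.001608-0.000928i  (running Σ = +0.204442-0.000159i)
  m=3: (+0.248447+0.398029i) × (+0.000482-0.000111i) = +0.000164+0.000164i  (running Σ = +0.204606+0.000005i)
  m=4: (+0.086607+0.386523i) × (-0.000015+0.000005i) = -0.000003-0.000005i  (running Σ = +0.204603-0.000000i)
  m=5: (-0.023296+0.197917i) × (+0.000000-0.000000i) = +0.000000+0.000000i  (running Σ = +0.204603+0.000000i)
  m=6: (-0.028651+0.058599i) × (-0.000000+0.000000i) = +0.000000-0.000000i  (running Σ = +0.204603-0.000000i)
  m=7: (-0.009130+0.009004i) × (+0.000000-0.000000i) = -0.000000+0.000000i  (running Σ = +0.204603+0.000000i)
Total Σ_m = +0.204603+0.000000i. Multiply by 0.837758: +0.171408+0.000000i. P_7(cos γ) = 0.171408

0.171408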